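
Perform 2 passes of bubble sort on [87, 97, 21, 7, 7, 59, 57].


Initial: [87, 97, 21, 7, 7, 59, 57]
Pass 1: [87, 21, 7, 7, 59, 57, 97] (5 swaps)
Pass 2: [21, 7, 7, 59, 57, 87, 97] (5 swaps)

After 2 passes: [21, 7, 7, 59, 57, 87, 97]


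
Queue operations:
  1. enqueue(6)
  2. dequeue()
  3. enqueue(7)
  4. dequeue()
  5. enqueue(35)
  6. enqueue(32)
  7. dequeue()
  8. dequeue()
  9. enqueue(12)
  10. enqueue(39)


enqueue(6) -> [6]
dequeue()->6, []
enqueue(7) -> [7]
dequeue()->7, []
enqueue(35) -> [35]
enqueue(32) -> [35, 32]
dequeue()->35, [32]
dequeue()->32, []
enqueue(12) -> [12]
enqueue(39) -> [12, 39]

Final queue: [12, 39]


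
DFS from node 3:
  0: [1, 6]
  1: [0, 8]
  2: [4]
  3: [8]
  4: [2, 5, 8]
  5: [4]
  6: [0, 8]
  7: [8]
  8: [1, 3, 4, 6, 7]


Visit 3, push [8]
Visit 8, push [7, 6, 4, 1]
Visit 1, push [0]
Visit 0, push [6]
Visit 6, push []
Visit 4, push [5, 2]
Visit 2, push []
Visit 5, push []
Visit 7, push []

DFS order: [3, 8, 1, 0, 6, 4, 2, 5, 7]


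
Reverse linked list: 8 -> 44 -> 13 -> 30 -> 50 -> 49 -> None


Step 1: curr=8, set curr.next=prev(None) | reversed so far: 8
Step 2: curr=44, set curr.next=prev(8) | reversed so far: 44 -> 8
Step 3: curr=13, set curr.next=prev(44) | reversed so far: 13 -> 44 -> 8
Step 4: curr=30, set curr.next=prev(13) | reversed so far: 30 -> 13 -> 44 -> 8
Step 5: curr=50, set curr.next=prev(30) | reversed so far: 50 -> 30 -> 13 -> 44 -> 8
Step 6: curr=49, set curr.next=prev(50) | reversed so far: 49 -> 50 -> 30 -> 13 -> 44 -> 8

49 -> 50 -> 30 -> 13 -> 44 -> 8 -> None


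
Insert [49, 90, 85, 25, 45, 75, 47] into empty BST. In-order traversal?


Insert 49: root
Insert 90: R from 49
Insert 85: R from 49 -> L from 90
Insert 25: L from 49
Insert 45: L from 49 -> R from 25
Insert 75: R from 49 -> L from 90 -> L from 85
Insert 47: L from 49 -> R from 25 -> R from 45

In-order: [25, 45, 47, 49, 75, 85, 90]


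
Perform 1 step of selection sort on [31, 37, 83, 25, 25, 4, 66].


Initial: [31, 37, 83, 25, 25, 4, 66]
Step 1: min=4 at 5
  Swap: [4, 37, 83, 25, 25, 31, 66]

After 1 step: [4, 37, 83, 25, 25, 31, 66]


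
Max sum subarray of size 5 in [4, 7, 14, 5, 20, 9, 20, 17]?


[0:5]: 50
[1:6]: 55
[2:7]: 68
[3:8]: 71

Max: 71 at [3:8]


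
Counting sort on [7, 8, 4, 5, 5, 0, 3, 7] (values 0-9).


Input: [7, 8, 4, 5, 5, 0, 3, 7]
Counts: [1, 0, 0, 1, 1, 2, 0, 2, 1, 0]

Sorted: [0, 3, 4, 5, 5, 7, 7, 8]


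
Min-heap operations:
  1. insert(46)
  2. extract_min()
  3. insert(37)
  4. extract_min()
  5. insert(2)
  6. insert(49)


insert(46) -> [46]
extract_min()->46, []
insert(37) -> [37]
extract_min()->37, []
insert(2) -> [2]
insert(49) -> [2, 49]

Final heap: [2, 49]


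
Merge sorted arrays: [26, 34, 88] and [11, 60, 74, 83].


Take 11 from B
Take 26 from A
Take 34 from A
Take 60 from B
Take 74 from B
Take 83 from B

Merged: [11, 26, 34, 60, 74, 83, 88]


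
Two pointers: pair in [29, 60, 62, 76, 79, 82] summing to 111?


lo=0(29)+hi=5(82)=111

Yes: 29+82=111


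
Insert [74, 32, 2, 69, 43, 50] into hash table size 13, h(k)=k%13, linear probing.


Insert 74: h=9 -> slot 9
Insert 32: h=6 -> slot 6
Insert 2: h=2 -> slot 2
Insert 69: h=4 -> slot 4
Insert 43: h=4, 1 probes -> slot 5
Insert 50: h=11 -> slot 11

Table: [None, None, 2, None, 69, 43, 32, None, None, 74, None, 50, None]


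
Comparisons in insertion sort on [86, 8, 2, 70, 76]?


Algorithm: insertion sort
Input: [86, 8, 2, 70, 76]
Sorted: [2, 8, 70, 76, 86]

7


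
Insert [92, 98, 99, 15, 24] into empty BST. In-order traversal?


Insert 92: root
Insert 98: R from 92
Insert 99: R from 92 -> R from 98
Insert 15: L from 92
Insert 24: L from 92 -> R from 15

In-order: [15, 24, 92, 98, 99]


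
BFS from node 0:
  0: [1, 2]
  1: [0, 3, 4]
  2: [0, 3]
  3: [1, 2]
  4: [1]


Visit 0, enqueue [1, 2]
Visit 1, enqueue [3, 4]
Visit 2, enqueue []
Visit 3, enqueue []
Visit 4, enqueue []

BFS order: [0, 1, 2, 3, 4]


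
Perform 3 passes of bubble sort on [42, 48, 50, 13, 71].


Initial: [42, 48, 50, 13, 71]
Pass 1: [42, 48, 13, 50, 71] (1 swaps)
Pass 2: [42, 13, 48, 50, 71] (1 swaps)
Pass 3: [13, 42, 48, 50, 71] (1 swaps)

After 3 passes: [13, 42, 48, 50, 71]


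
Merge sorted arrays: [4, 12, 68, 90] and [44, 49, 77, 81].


Take 4 from A
Take 12 from A
Take 44 from B
Take 49 from B
Take 68 from A
Take 77 from B
Take 81 from B

Merged: [4, 12, 44, 49, 68, 77, 81, 90]


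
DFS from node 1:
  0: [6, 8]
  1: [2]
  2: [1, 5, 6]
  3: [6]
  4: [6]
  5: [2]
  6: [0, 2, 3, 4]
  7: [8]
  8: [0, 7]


Visit 1, push [2]
Visit 2, push [6, 5]
Visit 5, push []
Visit 6, push [4, 3, 0]
Visit 0, push [8]
Visit 8, push [7]
Visit 7, push []
Visit 3, push []
Visit 4, push []

DFS order: [1, 2, 5, 6, 0, 8, 7, 3, 4]


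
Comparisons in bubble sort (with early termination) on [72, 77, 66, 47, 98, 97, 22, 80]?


Algorithm: bubble sort (with early termination)
Input: [72, 77, 66, 47, 98, 97, 22, 80]
Sorted: [22, 47, 66, 72, 77, 80, 97, 98]

28


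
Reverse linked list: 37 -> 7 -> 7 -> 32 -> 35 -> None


Step 1: curr=37, set curr.next=prev(None) | reversed so far: 37
Step 2: curr=7, set curr.next=prev(37) | reversed so far: 7 -> 37
Step 3: curr=7, set curr.next=prev(7) | reversed so far: 7 -> 7 -> 37
Step 4: curr=32, set curr.next=prev(7) | reversed so far: 32 -> 7 -> 7 -> 37
Step 5: curr=35, set curr.next=prev(32) | reversed so far: 35 -> 32 -> 7 -> 7 -> 37

35 -> 32 -> 7 -> 7 -> 37 -> None


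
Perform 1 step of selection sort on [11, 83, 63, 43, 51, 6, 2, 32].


Initial: [11, 83, 63, 43, 51, 6, 2, 32]
Step 1: min=2 at 6
  Swap: [2, 83, 63, 43, 51, 6, 11, 32]

After 1 step: [2, 83, 63, 43, 51, 6, 11, 32]


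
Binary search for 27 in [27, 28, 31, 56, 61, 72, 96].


Step 1: lo=0, hi=6, mid=3, val=56
Step 2: lo=0, hi=2, mid=1, val=28
Step 3: lo=0, hi=0, mid=0, val=27

Found at index 0


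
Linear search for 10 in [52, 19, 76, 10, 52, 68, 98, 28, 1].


i=0: 52!=10
i=1: 19!=10
i=2: 76!=10
i=3: 10==10 found!

Found at 3, 4 comps


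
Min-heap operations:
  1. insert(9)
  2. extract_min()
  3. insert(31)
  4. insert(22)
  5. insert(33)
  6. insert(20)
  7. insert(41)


insert(9) -> [9]
extract_min()->9, []
insert(31) -> [31]
insert(22) -> [22, 31]
insert(33) -> [22, 31, 33]
insert(20) -> [20, 22, 33, 31]
insert(41) -> [20, 22, 33, 31, 41]

Final heap: [20, 22, 33, 31, 41]


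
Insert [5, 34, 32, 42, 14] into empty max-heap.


Insert 5: [5]
Insert 34: [34, 5]
Insert 32: [34, 5, 32]
Insert 42: [42, 34, 32, 5]
Insert 14: [42, 34, 32, 5, 14]

Final heap: [42, 34, 32, 5, 14]


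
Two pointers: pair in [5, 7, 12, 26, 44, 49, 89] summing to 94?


lo=0(5)+hi=6(89)=94

Yes: 5+89=94


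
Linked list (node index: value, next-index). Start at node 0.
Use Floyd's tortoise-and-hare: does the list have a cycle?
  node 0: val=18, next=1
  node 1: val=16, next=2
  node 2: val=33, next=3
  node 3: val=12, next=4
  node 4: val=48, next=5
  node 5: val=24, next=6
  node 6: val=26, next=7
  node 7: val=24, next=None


Floyd's tortoise (slow, +1) and hare (fast, +2):
  init: slow=0, fast=0
  step 1: slow=1, fast=2
  step 2: slow=2, fast=4
  step 3: slow=3, fast=6
  step 4: fast 6->7->None, no cycle

Cycle: no


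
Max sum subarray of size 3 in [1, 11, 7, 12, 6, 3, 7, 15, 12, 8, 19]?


[0:3]: 19
[1:4]: 30
[2:5]: 25
[3:6]: 21
[4:7]: 16
[5:8]: 25
[6:9]: 34
[7:10]: 35
[8:11]: 39

Max: 39 at [8:11]


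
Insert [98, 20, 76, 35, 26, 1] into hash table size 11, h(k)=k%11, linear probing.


Insert 98: h=10 -> slot 10
Insert 20: h=9 -> slot 9
Insert 76: h=10, 1 probes -> slot 0
Insert 35: h=2 -> slot 2
Insert 26: h=4 -> slot 4
Insert 1: h=1 -> slot 1

Table: [76, 1, 35, None, 26, None, None, None, None, 20, 98]


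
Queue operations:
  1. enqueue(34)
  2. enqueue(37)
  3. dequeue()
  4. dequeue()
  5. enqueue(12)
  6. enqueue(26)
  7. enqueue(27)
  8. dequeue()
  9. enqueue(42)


enqueue(34) -> [34]
enqueue(37) -> [34, 37]
dequeue()->34, [37]
dequeue()->37, []
enqueue(12) -> [12]
enqueue(26) -> [12, 26]
enqueue(27) -> [12, 26, 27]
dequeue()->12, [26, 27]
enqueue(42) -> [26, 27, 42]

Final queue: [26, 27, 42]


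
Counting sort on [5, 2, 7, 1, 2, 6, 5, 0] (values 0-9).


Input: [5, 2, 7, 1, 2, 6, 5, 0]
Counts: [1, 1, 2, 0, 0, 2, 1, 1, 0, 0]

Sorted: [0, 1, 2, 2, 5, 5, 6, 7]


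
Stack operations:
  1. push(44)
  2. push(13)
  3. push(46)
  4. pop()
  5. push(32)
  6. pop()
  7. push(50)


push(44) -> [44]
push(13) -> [44, 13]
push(46) -> [44, 13, 46]
pop()->46, [44, 13]
push(32) -> [44, 13, 32]
pop()->32, [44, 13]
push(50) -> [44, 13, 50]

Final stack: [44, 13, 50]


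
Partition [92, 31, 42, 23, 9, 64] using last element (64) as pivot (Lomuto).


Pivot: 64
  31 <= 64: swap -> [31, 92, 42, 23, 9, 64]
  42 <= 64: swap -> [31, 42, 92, 23, 9, 64]
  23 <= 64: swap -> [31, 42, 23, 92, 9, 64]
  9 <= 64: swap -> [31, 42, 23, 9, 92, 64]
Place pivot at 4: [31, 42, 23, 9, 64, 92]

Partitioned: [31, 42, 23, 9, 64, 92]


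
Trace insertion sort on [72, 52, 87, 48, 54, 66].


Initial: [72, 52, 87, 48, 54, 66]
Insert 52: [52, 72, 87, 48, 54, 66]
Insert 87: [52, 72, 87, 48, 54, 66]
Insert 48: [48, 52, 72, 87, 54, 66]
Insert 54: [48, 52, 54, 72, 87, 66]
Insert 66: [48, 52, 54, 66, 72, 87]

Sorted: [48, 52, 54, 66, 72, 87]


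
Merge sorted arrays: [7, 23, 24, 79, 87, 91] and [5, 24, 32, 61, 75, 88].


Take 5 from B
Take 7 from A
Take 23 from A
Take 24 from A
Take 24 from B
Take 32 from B
Take 61 from B
Take 75 from B
Take 79 from A
Take 87 from A
Take 88 from B

Merged: [5, 7, 23, 24, 24, 32, 61, 75, 79, 87, 88, 91]


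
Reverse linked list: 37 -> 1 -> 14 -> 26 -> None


Step 1: curr=37, set curr.next=prev(None) | reversed so far: 37
Step 2: curr=1, set curr.next=prev(37) | reversed so far: 1 -> 37
Step 3: curr=14, set curr.next=prev(1) | reversed so far: 14 -> 1 -> 37
Step 4: curr=26, set curr.next=prev(14) | reversed so far: 26 -> 14 -> 1 -> 37

26 -> 14 -> 1 -> 37 -> None


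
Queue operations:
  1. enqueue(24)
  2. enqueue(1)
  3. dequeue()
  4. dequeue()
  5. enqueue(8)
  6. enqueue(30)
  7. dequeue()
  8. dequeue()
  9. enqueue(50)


enqueue(24) -> [24]
enqueue(1) -> [24, 1]
dequeue()->24, [1]
dequeue()->1, []
enqueue(8) -> [8]
enqueue(30) -> [8, 30]
dequeue()->8, [30]
dequeue()->30, []
enqueue(50) -> [50]

Final queue: [50]


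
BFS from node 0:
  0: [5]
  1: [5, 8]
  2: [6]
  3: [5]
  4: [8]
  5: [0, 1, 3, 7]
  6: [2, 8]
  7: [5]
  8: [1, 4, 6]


Visit 0, enqueue [5]
Visit 5, enqueue [1, 3, 7]
Visit 1, enqueue [8]
Visit 3, enqueue []
Visit 7, enqueue []
Visit 8, enqueue [4, 6]
Visit 4, enqueue []
Visit 6, enqueue [2]
Visit 2, enqueue []

BFS order: [0, 5, 1, 3, 7, 8, 4, 6, 2]


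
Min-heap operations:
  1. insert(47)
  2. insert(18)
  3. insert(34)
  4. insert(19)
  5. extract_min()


insert(47) -> [47]
insert(18) -> [18, 47]
insert(34) -> [18, 47, 34]
insert(19) -> [18, 19, 34, 47]
extract_min()->18, [19, 47, 34]

Final heap: [19, 47, 34]


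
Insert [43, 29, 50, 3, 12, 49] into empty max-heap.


Insert 43: [43]
Insert 29: [43, 29]
Insert 50: [50, 29, 43]
Insert 3: [50, 29, 43, 3]
Insert 12: [50, 29, 43, 3, 12]
Insert 49: [50, 29, 49, 3, 12, 43]

Final heap: [50, 29, 49, 3, 12, 43]


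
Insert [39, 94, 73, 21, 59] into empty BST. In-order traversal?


Insert 39: root
Insert 94: R from 39
Insert 73: R from 39 -> L from 94
Insert 21: L from 39
Insert 59: R from 39 -> L from 94 -> L from 73

In-order: [21, 39, 59, 73, 94]


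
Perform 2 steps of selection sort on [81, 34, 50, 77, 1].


Initial: [81, 34, 50, 77, 1]
Step 1: min=1 at 4
  Swap: [1, 34, 50, 77, 81]
Step 2: min=34 at 1
  Swap: [1, 34, 50, 77, 81]

After 2 steps: [1, 34, 50, 77, 81]


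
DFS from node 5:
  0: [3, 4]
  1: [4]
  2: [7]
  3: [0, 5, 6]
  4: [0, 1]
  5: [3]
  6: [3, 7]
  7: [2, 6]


Visit 5, push [3]
Visit 3, push [6, 0]
Visit 0, push [4]
Visit 4, push [1]
Visit 1, push []
Visit 6, push [7]
Visit 7, push [2]
Visit 2, push []

DFS order: [5, 3, 0, 4, 1, 6, 7, 2]


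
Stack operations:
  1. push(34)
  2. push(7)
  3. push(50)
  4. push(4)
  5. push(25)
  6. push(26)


push(34) -> [34]
push(7) -> [34, 7]
push(50) -> [34, 7, 50]
push(4) -> [34, 7, 50, 4]
push(25) -> [34, 7, 50, 4, 25]
push(26) -> [34, 7, 50, 4, 25, 26]

Final stack: [34, 7, 50, 4, 25, 26]


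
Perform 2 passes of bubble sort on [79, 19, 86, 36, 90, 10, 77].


Initial: [79, 19, 86, 36, 90, 10, 77]
Pass 1: [19, 79, 36, 86, 10, 77, 90] (4 swaps)
Pass 2: [19, 36, 79, 10, 77, 86, 90] (3 swaps)

After 2 passes: [19, 36, 79, 10, 77, 86, 90]


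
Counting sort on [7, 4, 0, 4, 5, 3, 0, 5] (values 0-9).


Input: [7, 4, 0, 4, 5, 3, 0, 5]
Counts: [2, 0, 0, 1, 2, 2, 0, 1, 0, 0]

Sorted: [0, 0, 3, 4, 4, 5, 5, 7]


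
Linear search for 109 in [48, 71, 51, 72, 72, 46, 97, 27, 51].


i=0: 48!=109
i=1: 71!=109
i=2: 51!=109
i=3: 72!=109
i=4: 72!=109
i=5: 46!=109
i=6: 97!=109
i=7: 27!=109
i=8: 51!=109

Not found, 9 comps


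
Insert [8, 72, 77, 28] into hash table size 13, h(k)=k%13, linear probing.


Insert 8: h=8 -> slot 8
Insert 72: h=7 -> slot 7
Insert 77: h=12 -> slot 12
Insert 28: h=2 -> slot 2

Table: [None, None, 28, None, None, None, None, 72, 8, None, None, None, 77]


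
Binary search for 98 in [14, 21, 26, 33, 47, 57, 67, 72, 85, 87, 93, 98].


Step 1: lo=0, hi=11, mid=5, val=57
Step 2: lo=6, hi=11, mid=8, val=85
Step 3: lo=9, hi=11, mid=10, val=93
Step 4: lo=11, hi=11, mid=11, val=98

Found at index 11


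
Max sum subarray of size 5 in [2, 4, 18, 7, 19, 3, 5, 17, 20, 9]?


[0:5]: 50
[1:6]: 51
[2:7]: 52
[3:8]: 51
[4:9]: 64
[5:10]: 54

Max: 64 at [4:9]


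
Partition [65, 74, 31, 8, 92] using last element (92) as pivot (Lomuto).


Pivot: 92
  65 <= 92: advance i (no swap)
  74 <= 92: advance i (no swap)
  31 <= 92: advance i (no swap)
  8 <= 92: advance i (no swap)
Place pivot at 4: [65, 74, 31, 8, 92]

Partitioned: [65, 74, 31, 8, 92]


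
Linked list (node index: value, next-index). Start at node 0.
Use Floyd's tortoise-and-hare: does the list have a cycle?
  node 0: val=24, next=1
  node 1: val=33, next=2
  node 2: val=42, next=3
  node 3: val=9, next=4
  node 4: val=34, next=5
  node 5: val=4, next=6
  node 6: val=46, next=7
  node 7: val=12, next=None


Floyd's tortoise (slow, +1) and hare (fast, +2):
  init: slow=0, fast=0
  step 1: slow=1, fast=2
  step 2: slow=2, fast=4
  step 3: slow=3, fast=6
  step 4: fast 6->7->None, no cycle

Cycle: no


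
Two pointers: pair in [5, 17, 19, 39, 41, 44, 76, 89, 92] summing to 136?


lo=0(5)+hi=8(92)=97
lo=1(17)+hi=8(92)=109
lo=2(19)+hi=8(92)=111
lo=3(39)+hi=8(92)=131
lo=4(41)+hi=8(92)=133
lo=5(44)+hi=8(92)=136

Yes: 44+92=136


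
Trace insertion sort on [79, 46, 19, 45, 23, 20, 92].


Initial: [79, 46, 19, 45, 23, 20, 92]
Insert 46: [46, 79, 19, 45, 23, 20, 92]
Insert 19: [19, 46, 79, 45, 23, 20, 92]
Insert 45: [19, 45, 46, 79, 23, 20, 92]
Insert 23: [19, 23, 45, 46, 79, 20, 92]
Insert 20: [19, 20, 23, 45, 46, 79, 92]
Insert 92: [19, 20, 23, 45, 46, 79, 92]

Sorted: [19, 20, 23, 45, 46, 79, 92]


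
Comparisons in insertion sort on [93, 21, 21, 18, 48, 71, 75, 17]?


Algorithm: insertion sort
Input: [93, 21, 21, 18, 48, 71, 75, 17]
Sorted: [17, 18, 21, 21, 48, 71, 75, 93]

19


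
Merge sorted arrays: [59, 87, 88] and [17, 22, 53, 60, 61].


Take 17 from B
Take 22 from B
Take 53 from B
Take 59 from A
Take 60 from B
Take 61 from B

Merged: [17, 22, 53, 59, 60, 61, 87, 88]


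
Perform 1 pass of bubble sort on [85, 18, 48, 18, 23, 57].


Initial: [85, 18, 48, 18, 23, 57]
Pass 1: [18, 48, 18, 23, 57, 85] (5 swaps)

After 1 pass: [18, 48, 18, 23, 57, 85]


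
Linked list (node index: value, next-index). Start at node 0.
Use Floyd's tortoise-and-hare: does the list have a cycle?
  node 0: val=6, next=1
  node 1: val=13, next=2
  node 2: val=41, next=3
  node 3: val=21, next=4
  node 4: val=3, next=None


Floyd's tortoise (slow, +1) and hare (fast, +2):
  init: slow=0, fast=0
  step 1: slow=1, fast=2
  step 2: slow=2, fast=4
  step 3: fast -> None, no cycle

Cycle: no


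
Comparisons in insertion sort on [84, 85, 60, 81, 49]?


Algorithm: insertion sort
Input: [84, 85, 60, 81, 49]
Sorted: [49, 60, 81, 84, 85]

10


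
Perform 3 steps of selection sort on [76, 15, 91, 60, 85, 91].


Initial: [76, 15, 91, 60, 85, 91]
Step 1: min=15 at 1
  Swap: [15, 76, 91, 60, 85, 91]
Step 2: min=60 at 3
  Swap: [15, 60, 91, 76, 85, 91]
Step 3: min=76 at 3
  Swap: [15, 60, 76, 91, 85, 91]

After 3 steps: [15, 60, 76, 91, 85, 91]


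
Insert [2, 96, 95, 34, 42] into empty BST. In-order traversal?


Insert 2: root
Insert 96: R from 2
Insert 95: R from 2 -> L from 96
Insert 34: R from 2 -> L from 96 -> L from 95
Insert 42: R from 2 -> L from 96 -> L from 95 -> R from 34

In-order: [2, 34, 42, 95, 96]


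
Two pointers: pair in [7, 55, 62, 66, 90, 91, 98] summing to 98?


lo=0(7)+hi=6(98)=105
lo=0(7)+hi=5(91)=98

Yes: 7+91=98


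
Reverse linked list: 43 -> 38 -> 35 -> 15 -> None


Step 1: curr=43, set curr.next=prev(None) | reversed so far: 43
Step 2: curr=38, set curr.next=prev(43) | reversed so far: 38 -> 43
Step 3: curr=35, set curr.next=prev(38) | reversed so far: 35 -> 38 -> 43
Step 4: curr=15, set curr.next=prev(35) | reversed so far: 15 -> 35 -> 38 -> 43

15 -> 35 -> 38 -> 43 -> None


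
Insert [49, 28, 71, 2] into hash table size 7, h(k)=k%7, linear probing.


Insert 49: h=0 -> slot 0
Insert 28: h=0, 1 probes -> slot 1
Insert 71: h=1, 1 probes -> slot 2
Insert 2: h=2, 1 probes -> slot 3

Table: [49, 28, 71, 2, None, None, None]


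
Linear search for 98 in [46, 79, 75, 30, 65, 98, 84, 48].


i=0: 46!=98
i=1: 79!=98
i=2: 75!=98
i=3: 30!=98
i=4: 65!=98
i=5: 98==98 found!

Found at 5, 6 comps


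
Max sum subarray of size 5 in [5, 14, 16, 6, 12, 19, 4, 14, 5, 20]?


[0:5]: 53
[1:6]: 67
[2:7]: 57
[3:8]: 55
[4:9]: 54
[5:10]: 62

Max: 67 at [1:6]


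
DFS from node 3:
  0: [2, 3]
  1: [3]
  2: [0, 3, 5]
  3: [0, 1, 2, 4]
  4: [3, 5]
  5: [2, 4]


Visit 3, push [4, 2, 1, 0]
Visit 0, push [2]
Visit 2, push [5]
Visit 5, push [4]
Visit 4, push []
Visit 1, push []

DFS order: [3, 0, 2, 5, 4, 1]


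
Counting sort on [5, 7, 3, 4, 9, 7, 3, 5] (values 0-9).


Input: [5, 7, 3, 4, 9, 7, 3, 5]
Counts: [0, 0, 0, 2, 1, 2, 0, 2, 0, 1]

Sorted: [3, 3, 4, 5, 5, 7, 7, 9]


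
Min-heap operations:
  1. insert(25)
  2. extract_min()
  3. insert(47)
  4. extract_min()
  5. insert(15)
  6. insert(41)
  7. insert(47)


insert(25) -> [25]
extract_min()->25, []
insert(47) -> [47]
extract_min()->47, []
insert(15) -> [15]
insert(41) -> [15, 41]
insert(47) -> [15, 41, 47]

Final heap: [15, 41, 47]


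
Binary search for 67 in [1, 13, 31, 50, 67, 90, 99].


Step 1: lo=0, hi=6, mid=3, val=50
Step 2: lo=4, hi=6, mid=5, val=90
Step 3: lo=4, hi=4, mid=4, val=67

Found at index 4


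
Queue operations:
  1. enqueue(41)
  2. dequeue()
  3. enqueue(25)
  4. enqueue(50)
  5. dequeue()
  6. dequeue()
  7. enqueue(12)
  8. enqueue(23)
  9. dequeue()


enqueue(41) -> [41]
dequeue()->41, []
enqueue(25) -> [25]
enqueue(50) -> [25, 50]
dequeue()->25, [50]
dequeue()->50, []
enqueue(12) -> [12]
enqueue(23) -> [12, 23]
dequeue()->12, [23]

Final queue: [23]


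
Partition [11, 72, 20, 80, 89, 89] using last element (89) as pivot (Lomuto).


Pivot: 89
  11 <= 89: advance i (no swap)
  72 <= 89: advance i (no swap)
  20 <= 89: advance i (no swap)
  80 <= 89: advance i (no swap)
  89 <= 89: advance i (no swap)
Place pivot at 5: [11, 72, 20, 80, 89, 89]

Partitioned: [11, 72, 20, 80, 89, 89]


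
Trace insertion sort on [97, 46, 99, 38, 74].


Initial: [97, 46, 99, 38, 74]
Insert 46: [46, 97, 99, 38, 74]
Insert 99: [46, 97, 99, 38, 74]
Insert 38: [38, 46, 97, 99, 74]
Insert 74: [38, 46, 74, 97, 99]

Sorted: [38, 46, 74, 97, 99]


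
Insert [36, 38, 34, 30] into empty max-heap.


Insert 36: [36]
Insert 38: [38, 36]
Insert 34: [38, 36, 34]
Insert 30: [38, 36, 34, 30]

Final heap: [38, 36, 34, 30]


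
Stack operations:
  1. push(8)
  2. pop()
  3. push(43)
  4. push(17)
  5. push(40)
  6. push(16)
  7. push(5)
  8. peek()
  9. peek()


push(8) -> [8]
pop()->8, []
push(43) -> [43]
push(17) -> [43, 17]
push(40) -> [43, 17, 40]
push(16) -> [43, 17, 40, 16]
push(5) -> [43, 17, 40, 16, 5]
peek()->5
peek()->5

Final stack: [43, 17, 40, 16, 5]


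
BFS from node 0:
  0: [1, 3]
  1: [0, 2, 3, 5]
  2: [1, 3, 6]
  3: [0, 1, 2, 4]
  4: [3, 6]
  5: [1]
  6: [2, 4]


Visit 0, enqueue [1, 3]
Visit 1, enqueue [2, 5]
Visit 3, enqueue [4]
Visit 2, enqueue [6]
Visit 5, enqueue []
Visit 4, enqueue []
Visit 6, enqueue []

BFS order: [0, 1, 3, 2, 5, 4, 6]


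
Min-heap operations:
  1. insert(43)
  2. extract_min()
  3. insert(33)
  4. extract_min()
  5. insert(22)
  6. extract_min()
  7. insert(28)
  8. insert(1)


insert(43) -> [43]
extract_min()->43, []
insert(33) -> [33]
extract_min()->33, []
insert(22) -> [22]
extract_min()->22, []
insert(28) -> [28]
insert(1) -> [1, 28]

Final heap: [1, 28]


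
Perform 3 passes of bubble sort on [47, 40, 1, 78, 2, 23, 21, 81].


Initial: [47, 40, 1, 78, 2, 23, 21, 81]
Pass 1: [40, 1, 47, 2, 23, 21, 78, 81] (5 swaps)
Pass 2: [1, 40, 2, 23, 21, 47, 78, 81] (4 swaps)
Pass 3: [1, 2, 23, 21, 40, 47, 78, 81] (3 swaps)

After 3 passes: [1, 2, 23, 21, 40, 47, 78, 81]


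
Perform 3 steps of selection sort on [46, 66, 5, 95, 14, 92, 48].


Initial: [46, 66, 5, 95, 14, 92, 48]
Step 1: min=5 at 2
  Swap: [5, 66, 46, 95, 14, 92, 48]
Step 2: min=14 at 4
  Swap: [5, 14, 46, 95, 66, 92, 48]
Step 3: min=46 at 2
  Swap: [5, 14, 46, 95, 66, 92, 48]

After 3 steps: [5, 14, 46, 95, 66, 92, 48]


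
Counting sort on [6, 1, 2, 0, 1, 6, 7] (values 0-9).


Input: [6, 1, 2, 0, 1, 6, 7]
Counts: [1, 2, 1, 0, 0, 0, 2, 1, 0, 0]

Sorted: [0, 1, 1, 2, 6, 6, 7]


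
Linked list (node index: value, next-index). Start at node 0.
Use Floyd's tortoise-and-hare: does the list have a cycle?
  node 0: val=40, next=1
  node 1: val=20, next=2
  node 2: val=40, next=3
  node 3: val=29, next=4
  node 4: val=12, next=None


Floyd's tortoise (slow, +1) and hare (fast, +2):
  init: slow=0, fast=0
  step 1: slow=1, fast=2
  step 2: slow=2, fast=4
  step 3: fast -> None, no cycle

Cycle: no


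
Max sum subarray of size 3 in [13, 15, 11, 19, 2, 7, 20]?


[0:3]: 39
[1:4]: 45
[2:5]: 32
[3:6]: 28
[4:7]: 29

Max: 45 at [1:4]


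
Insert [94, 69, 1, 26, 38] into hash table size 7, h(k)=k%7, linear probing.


Insert 94: h=3 -> slot 3
Insert 69: h=6 -> slot 6
Insert 1: h=1 -> slot 1
Insert 26: h=5 -> slot 5
Insert 38: h=3, 1 probes -> slot 4

Table: [None, 1, None, 94, 38, 26, 69]


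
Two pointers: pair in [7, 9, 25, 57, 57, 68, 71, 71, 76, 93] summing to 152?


lo=0(7)+hi=9(93)=100
lo=1(9)+hi=9(93)=102
lo=2(25)+hi=9(93)=118
lo=3(57)+hi=9(93)=150
lo=4(57)+hi=9(93)=150
lo=5(68)+hi=9(93)=161
lo=5(68)+hi=8(76)=144
lo=6(71)+hi=8(76)=147
lo=7(71)+hi=8(76)=147

No pair found


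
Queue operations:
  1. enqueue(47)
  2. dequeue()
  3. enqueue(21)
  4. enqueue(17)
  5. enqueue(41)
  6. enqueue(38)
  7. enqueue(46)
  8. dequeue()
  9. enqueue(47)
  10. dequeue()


enqueue(47) -> [47]
dequeue()->47, []
enqueue(21) -> [21]
enqueue(17) -> [21, 17]
enqueue(41) -> [21, 17, 41]
enqueue(38) -> [21, 17, 41, 38]
enqueue(46) -> [21, 17, 41, 38, 46]
dequeue()->21, [17, 41, 38, 46]
enqueue(47) -> [17, 41, 38, 46, 47]
dequeue()->17, [41, 38, 46, 47]

Final queue: [41, 38, 46, 47]


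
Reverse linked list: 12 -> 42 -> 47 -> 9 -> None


Step 1: curr=12, set curr.next=prev(None) | reversed so far: 12
Step 2: curr=42, set curr.next=prev(12) | reversed so far: 42 -> 12
Step 3: curr=47, set curr.next=prev(42) | reversed so far: 47 -> 42 -> 12
Step 4: curr=9, set curr.next=prev(47) | reversed so far: 9 -> 47 -> 42 -> 12

9 -> 47 -> 42 -> 12 -> None


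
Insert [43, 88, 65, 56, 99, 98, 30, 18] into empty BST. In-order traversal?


Insert 43: root
Insert 88: R from 43
Insert 65: R from 43 -> L from 88
Insert 56: R from 43 -> L from 88 -> L from 65
Insert 99: R from 43 -> R from 88
Insert 98: R from 43 -> R from 88 -> L from 99
Insert 30: L from 43
Insert 18: L from 43 -> L from 30

In-order: [18, 30, 43, 56, 65, 88, 98, 99]


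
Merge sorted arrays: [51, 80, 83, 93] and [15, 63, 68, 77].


Take 15 from B
Take 51 from A
Take 63 from B
Take 68 from B
Take 77 from B

Merged: [15, 51, 63, 68, 77, 80, 83, 93]


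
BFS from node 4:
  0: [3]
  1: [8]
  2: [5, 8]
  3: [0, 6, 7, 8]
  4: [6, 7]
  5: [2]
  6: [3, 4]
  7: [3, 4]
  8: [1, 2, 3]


Visit 4, enqueue [6, 7]
Visit 6, enqueue [3]
Visit 7, enqueue []
Visit 3, enqueue [0, 8]
Visit 0, enqueue []
Visit 8, enqueue [1, 2]
Visit 1, enqueue []
Visit 2, enqueue [5]
Visit 5, enqueue []

BFS order: [4, 6, 7, 3, 0, 8, 1, 2, 5]


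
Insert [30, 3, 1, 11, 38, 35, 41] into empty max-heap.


Insert 30: [30]
Insert 3: [30, 3]
Insert 1: [30, 3, 1]
Insert 11: [30, 11, 1, 3]
Insert 38: [38, 30, 1, 3, 11]
Insert 35: [38, 30, 35, 3, 11, 1]
Insert 41: [41, 30, 38, 3, 11, 1, 35]

Final heap: [41, 30, 38, 3, 11, 1, 35]


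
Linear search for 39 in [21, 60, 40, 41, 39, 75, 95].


i=0: 21!=39
i=1: 60!=39
i=2: 40!=39
i=3: 41!=39
i=4: 39==39 found!

Found at 4, 5 comps


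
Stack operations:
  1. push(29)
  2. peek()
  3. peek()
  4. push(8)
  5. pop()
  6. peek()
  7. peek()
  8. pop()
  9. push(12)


push(29) -> [29]
peek()->29
peek()->29
push(8) -> [29, 8]
pop()->8, [29]
peek()->29
peek()->29
pop()->29, []
push(12) -> [12]

Final stack: [12]


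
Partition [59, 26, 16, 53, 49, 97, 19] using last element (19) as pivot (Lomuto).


Pivot: 19
  16 <= 19: swap -> [16, 26, 59, 53, 49, 97, 19]
Place pivot at 1: [16, 19, 59, 53, 49, 97, 26]

Partitioned: [16, 19, 59, 53, 49, 97, 26]


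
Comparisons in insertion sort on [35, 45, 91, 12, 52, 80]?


Algorithm: insertion sort
Input: [35, 45, 91, 12, 52, 80]
Sorted: [12, 35, 45, 52, 80, 91]

9


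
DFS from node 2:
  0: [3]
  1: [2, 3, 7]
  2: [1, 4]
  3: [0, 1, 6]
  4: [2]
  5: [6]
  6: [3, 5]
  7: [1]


Visit 2, push [4, 1]
Visit 1, push [7, 3]
Visit 3, push [6, 0]
Visit 0, push []
Visit 6, push [5]
Visit 5, push []
Visit 7, push []
Visit 4, push []

DFS order: [2, 1, 3, 0, 6, 5, 7, 4]


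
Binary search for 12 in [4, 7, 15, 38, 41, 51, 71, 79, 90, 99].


Step 1: lo=0, hi=9, mid=4, val=41
Step 2: lo=0, hi=3, mid=1, val=7
Step 3: lo=2, hi=3, mid=2, val=15

Not found


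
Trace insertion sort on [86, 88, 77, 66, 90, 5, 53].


Initial: [86, 88, 77, 66, 90, 5, 53]
Insert 88: [86, 88, 77, 66, 90, 5, 53]
Insert 77: [77, 86, 88, 66, 90, 5, 53]
Insert 66: [66, 77, 86, 88, 90, 5, 53]
Insert 90: [66, 77, 86, 88, 90, 5, 53]
Insert 5: [5, 66, 77, 86, 88, 90, 53]
Insert 53: [5, 53, 66, 77, 86, 88, 90]

Sorted: [5, 53, 66, 77, 86, 88, 90]


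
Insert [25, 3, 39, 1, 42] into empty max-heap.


Insert 25: [25]
Insert 3: [25, 3]
Insert 39: [39, 3, 25]
Insert 1: [39, 3, 25, 1]
Insert 42: [42, 39, 25, 1, 3]

Final heap: [42, 39, 25, 1, 3]


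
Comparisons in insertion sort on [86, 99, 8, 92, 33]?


Algorithm: insertion sort
Input: [86, 99, 8, 92, 33]
Sorted: [8, 33, 86, 92, 99]

9


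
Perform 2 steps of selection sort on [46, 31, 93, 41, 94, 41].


Initial: [46, 31, 93, 41, 94, 41]
Step 1: min=31 at 1
  Swap: [31, 46, 93, 41, 94, 41]
Step 2: min=41 at 3
  Swap: [31, 41, 93, 46, 94, 41]

After 2 steps: [31, 41, 93, 46, 94, 41]


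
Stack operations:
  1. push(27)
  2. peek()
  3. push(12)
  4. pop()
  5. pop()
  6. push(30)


push(27) -> [27]
peek()->27
push(12) -> [27, 12]
pop()->12, [27]
pop()->27, []
push(30) -> [30]

Final stack: [30]


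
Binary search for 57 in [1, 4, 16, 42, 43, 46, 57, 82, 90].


Step 1: lo=0, hi=8, mid=4, val=43
Step 2: lo=5, hi=8, mid=6, val=57

Found at index 6


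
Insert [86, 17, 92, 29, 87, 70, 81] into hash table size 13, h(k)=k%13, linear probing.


Insert 86: h=8 -> slot 8
Insert 17: h=4 -> slot 4
Insert 92: h=1 -> slot 1
Insert 29: h=3 -> slot 3
Insert 87: h=9 -> slot 9
Insert 70: h=5 -> slot 5
Insert 81: h=3, 3 probes -> slot 6

Table: [None, 92, None, 29, 17, 70, 81, None, 86, 87, None, None, None]


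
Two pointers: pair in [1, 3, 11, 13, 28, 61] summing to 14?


lo=0(1)+hi=5(61)=62
lo=0(1)+hi=4(28)=29
lo=0(1)+hi=3(13)=14

Yes: 1+13=14


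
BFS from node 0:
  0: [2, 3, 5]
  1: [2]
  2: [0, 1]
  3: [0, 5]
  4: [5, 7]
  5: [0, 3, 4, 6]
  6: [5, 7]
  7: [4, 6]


Visit 0, enqueue [2, 3, 5]
Visit 2, enqueue [1]
Visit 3, enqueue []
Visit 5, enqueue [4, 6]
Visit 1, enqueue []
Visit 4, enqueue [7]
Visit 6, enqueue []
Visit 7, enqueue []

BFS order: [0, 2, 3, 5, 1, 4, 6, 7]


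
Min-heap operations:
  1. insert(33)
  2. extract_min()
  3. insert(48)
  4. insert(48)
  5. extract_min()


insert(33) -> [33]
extract_min()->33, []
insert(48) -> [48]
insert(48) -> [48, 48]
extract_min()->48, [48]

Final heap: [48]


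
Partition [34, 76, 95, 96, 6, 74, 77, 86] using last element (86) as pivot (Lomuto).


Pivot: 86
  34 <= 86: advance i (no swap)
  76 <= 86: advance i (no swap)
  6 <= 86: swap -> [34, 76, 6, 96, 95, 74, 77, 86]
  74 <= 86: swap -> [34, 76, 6, 74, 95, 96, 77, 86]
  77 <= 86: swap -> [34, 76, 6, 74, 77, 96, 95, 86]
Place pivot at 5: [34, 76, 6, 74, 77, 86, 95, 96]

Partitioned: [34, 76, 6, 74, 77, 86, 95, 96]


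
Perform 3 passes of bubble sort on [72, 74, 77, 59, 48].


Initial: [72, 74, 77, 59, 48]
Pass 1: [72, 74, 59, 48, 77] (2 swaps)
Pass 2: [72, 59, 48, 74, 77] (2 swaps)
Pass 3: [59, 48, 72, 74, 77] (2 swaps)

After 3 passes: [59, 48, 72, 74, 77]


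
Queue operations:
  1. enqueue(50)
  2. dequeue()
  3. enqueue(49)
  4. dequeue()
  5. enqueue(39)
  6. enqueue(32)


enqueue(50) -> [50]
dequeue()->50, []
enqueue(49) -> [49]
dequeue()->49, []
enqueue(39) -> [39]
enqueue(32) -> [39, 32]

Final queue: [39, 32]


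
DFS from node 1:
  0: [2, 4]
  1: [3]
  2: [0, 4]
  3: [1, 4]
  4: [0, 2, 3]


Visit 1, push [3]
Visit 3, push [4]
Visit 4, push [2, 0]
Visit 0, push [2]
Visit 2, push []

DFS order: [1, 3, 4, 0, 2]


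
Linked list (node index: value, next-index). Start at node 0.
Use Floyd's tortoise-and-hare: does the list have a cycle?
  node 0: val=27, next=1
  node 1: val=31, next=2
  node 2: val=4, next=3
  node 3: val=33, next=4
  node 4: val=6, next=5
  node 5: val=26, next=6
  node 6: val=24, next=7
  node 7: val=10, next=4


Floyd's tortoise (slow, +1) and hare (fast, +2):
  init: slow=0, fast=0
  step 1: slow=1, fast=2
  step 2: slow=2, fast=4
  step 3: slow=3, fast=6
  step 4: slow=4, fast=4
  slow == fast at node 4: cycle detected

Cycle: yes


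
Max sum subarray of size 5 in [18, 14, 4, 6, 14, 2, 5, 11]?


[0:5]: 56
[1:6]: 40
[2:7]: 31
[3:8]: 38

Max: 56 at [0:5]


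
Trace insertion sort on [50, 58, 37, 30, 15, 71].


Initial: [50, 58, 37, 30, 15, 71]
Insert 58: [50, 58, 37, 30, 15, 71]
Insert 37: [37, 50, 58, 30, 15, 71]
Insert 30: [30, 37, 50, 58, 15, 71]
Insert 15: [15, 30, 37, 50, 58, 71]
Insert 71: [15, 30, 37, 50, 58, 71]

Sorted: [15, 30, 37, 50, 58, 71]


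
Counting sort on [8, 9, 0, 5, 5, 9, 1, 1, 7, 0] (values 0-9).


Input: [8, 9, 0, 5, 5, 9, 1, 1, 7, 0]
Counts: [2, 2, 0, 0, 0, 2, 0, 1, 1, 2]

Sorted: [0, 0, 1, 1, 5, 5, 7, 8, 9, 9]


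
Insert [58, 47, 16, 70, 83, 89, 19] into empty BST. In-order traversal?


Insert 58: root
Insert 47: L from 58
Insert 16: L from 58 -> L from 47
Insert 70: R from 58
Insert 83: R from 58 -> R from 70
Insert 89: R from 58 -> R from 70 -> R from 83
Insert 19: L from 58 -> L from 47 -> R from 16

In-order: [16, 19, 47, 58, 70, 83, 89]


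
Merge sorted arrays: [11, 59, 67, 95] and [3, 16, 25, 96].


Take 3 from B
Take 11 from A
Take 16 from B
Take 25 from B
Take 59 from A
Take 67 from A
Take 95 from A

Merged: [3, 11, 16, 25, 59, 67, 95, 96]


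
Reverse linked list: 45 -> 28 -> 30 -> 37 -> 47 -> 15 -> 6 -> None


Step 1: curr=45, set curr.next=prev(None) | reversed so far: 45
Step 2: curr=28, set curr.next=prev(45) | reversed so far: 28 -> 45
Step 3: curr=30, set curr.next=prev(28) | reversed so far: 30 -> 28 -> 45
Step 4: curr=37, set curr.next=prev(30) | reversed so far: 37 -> 30 -> 28 -> 45
Step 5: curr=47, set curr.next=prev(37) | reversed so far: 47 -> 37 -> 30 -> 28 -> 45
Step 6: curr=15, set curr.next=prev(47) | reversed so far: 15 -> 47 -> 37 -> 30 -> 28 -> 45
Step 7: curr=6, set curr.next=prev(15) | reversed so far: 6 -> 15 -> 47 -> 37 -> 30 -> 28 -> 45

6 -> 15 -> 47 -> 37 -> 30 -> 28 -> 45 -> None


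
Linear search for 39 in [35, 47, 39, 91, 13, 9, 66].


i=0: 35!=39
i=1: 47!=39
i=2: 39==39 found!

Found at 2, 3 comps


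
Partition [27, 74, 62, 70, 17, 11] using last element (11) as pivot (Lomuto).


Pivot: 11
Place pivot at 0: [11, 74, 62, 70, 17, 27]

Partitioned: [11, 74, 62, 70, 17, 27]


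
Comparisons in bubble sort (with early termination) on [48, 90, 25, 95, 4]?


Algorithm: bubble sort (with early termination)
Input: [48, 90, 25, 95, 4]
Sorted: [4, 25, 48, 90, 95]

10


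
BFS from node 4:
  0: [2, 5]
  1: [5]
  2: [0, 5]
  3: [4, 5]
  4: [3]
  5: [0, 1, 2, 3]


Visit 4, enqueue [3]
Visit 3, enqueue [5]
Visit 5, enqueue [0, 1, 2]
Visit 0, enqueue []
Visit 1, enqueue []
Visit 2, enqueue []

BFS order: [4, 3, 5, 0, 1, 2]


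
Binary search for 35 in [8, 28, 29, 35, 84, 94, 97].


Step 1: lo=0, hi=6, mid=3, val=35

Found at index 3


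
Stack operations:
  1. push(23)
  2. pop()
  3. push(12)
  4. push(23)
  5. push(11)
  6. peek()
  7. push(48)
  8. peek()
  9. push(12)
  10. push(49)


push(23) -> [23]
pop()->23, []
push(12) -> [12]
push(23) -> [12, 23]
push(11) -> [12, 23, 11]
peek()->11
push(48) -> [12, 23, 11, 48]
peek()->48
push(12) -> [12, 23, 11, 48, 12]
push(49) -> [12, 23, 11, 48, 12, 49]

Final stack: [12, 23, 11, 48, 12, 49]


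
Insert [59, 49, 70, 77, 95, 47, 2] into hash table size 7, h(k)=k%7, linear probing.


Insert 59: h=3 -> slot 3
Insert 49: h=0 -> slot 0
Insert 70: h=0, 1 probes -> slot 1
Insert 77: h=0, 2 probes -> slot 2
Insert 95: h=4 -> slot 4
Insert 47: h=5 -> slot 5
Insert 2: h=2, 4 probes -> slot 6

Table: [49, 70, 77, 59, 95, 47, 2]


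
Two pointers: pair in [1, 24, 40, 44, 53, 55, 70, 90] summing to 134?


lo=0(1)+hi=7(90)=91
lo=1(24)+hi=7(90)=114
lo=2(40)+hi=7(90)=130
lo=3(44)+hi=7(90)=134

Yes: 44+90=134


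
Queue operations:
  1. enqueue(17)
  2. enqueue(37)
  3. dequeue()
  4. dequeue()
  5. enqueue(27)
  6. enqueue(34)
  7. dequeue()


enqueue(17) -> [17]
enqueue(37) -> [17, 37]
dequeue()->17, [37]
dequeue()->37, []
enqueue(27) -> [27]
enqueue(34) -> [27, 34]
dequeue()->27, [34]

Final queue: [34]


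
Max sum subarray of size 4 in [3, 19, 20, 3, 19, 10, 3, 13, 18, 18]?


[0:4]: 45
[1:5]: 61
[2:6]: 52
[3:7]: 35
[4:8]: 45
[5:9]: 44
[6:10]: 52

Max: 61 at [1:5]


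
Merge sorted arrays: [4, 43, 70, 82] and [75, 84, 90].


Take 4 from A
Take 43 from A
Take 70 from A
Take 75 from B
Take 82 from A

Merged: [4, 43, 70, 75, 82, 84, 90]


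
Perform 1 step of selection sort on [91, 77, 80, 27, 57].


Initial: [91, 77, 80, 27, 57]
Step 1: min=27 at 3
  Swap: [27, 77, 80, 91, 57]

After 1 step: [27, 77, 80, 91, 57]


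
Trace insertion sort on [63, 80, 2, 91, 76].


Initial: [63, 80, 2, 91, 76]
Insert 80: [63, 80, 2, 91, 76]
Insert 2: [2, 63, 80, 91, 76]
Insert 91: [2, 63, 80, 91, 76]
Insert 76: [2, 63, 76, 80, 91]

Sorted: [2, 63, 76, 80, 91]


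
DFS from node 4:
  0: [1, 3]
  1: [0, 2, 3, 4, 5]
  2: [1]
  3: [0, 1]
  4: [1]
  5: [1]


Visit 4, push [1]
Visit 1, push [5, 3, 2, 0]
Visit 0, push [3]
Visit 3, push []
Visit 2, push []
Visit 5, push []

DFS order: [4, 1, 0, 3, 2, 5]


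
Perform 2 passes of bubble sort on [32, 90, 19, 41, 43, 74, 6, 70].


Initial: [32, 90, 19, 41, 43, 74, 6, 70]
Pass 1: [32, 19, 41, 43, 74, 6, 70, 90] (6 swaps)
Pass 2: [19, 32, 41, 43, 6, 70, 74, 90] (3 swaps)

After 2 passes: [19, 32, 41, 43, 6, 70, 74, 90]


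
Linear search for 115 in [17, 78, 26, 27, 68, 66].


i=0: 17!=115
i=1: 78!=115
i=2: 26!=115
i=3: 27!=115
i=4: 68!=115
i=5: 66!=115

Not found, 6 comps


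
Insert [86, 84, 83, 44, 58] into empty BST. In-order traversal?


Insert 86: root
Insert 84: L from 86
Insert 83: L from 86 -> L from 84
Insert 44: L from 86 -> L from 84 -> L from 83
Insert 58: L from 86 -> L from 84 -> L from 83 -> R from 44

In-order: [44, 58, 83, 84, 86]


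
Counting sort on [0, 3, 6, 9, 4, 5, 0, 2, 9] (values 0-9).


Input: [0, 3, 6, 9, 4, 5, 0, 2, 9]
Counts: [2, 0, 1, 1, 1, 1, 1, 0, 0, 2]

Sorted: [0, 0, 2, 3, 4, 5, 6, 9, 9]


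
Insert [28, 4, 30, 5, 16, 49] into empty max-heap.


Insert 28: [28]
Insert 4: [28, 4]
Insert 30: [30, 4, 28]
Insert 5: [30, 5, 28, 4]
Insert 16: [30, 16, 28, 4, 5]
Insert 49: [49, 16, 30, 4, 5, 28]

Final heap: [49, 16, 30, 4, 5, 28]


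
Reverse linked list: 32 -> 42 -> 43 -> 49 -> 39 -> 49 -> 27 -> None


Step 1: curr=32, set curr.next=prev(None) | reversed so far: 32
Step 2: curr=42, set curr.next=prev(32) | reversed so far: 42 -> 32
Step 3: curr=43, set curr.next=prev(42) | reversed so far: 43 -> 42 -> 32
Step 4: curr=49, set curr.next=prev(43) | reversed so far: 49 -> 43 -> 42 -> 32
Step 5: curr=39, set curr.next=prev(49) | reversed so far: 39 -> 49 -> 43 -> 42 -> 32
Step 6: curr=49, set curr.next=prev(39) | reversed so far: 49 -> 39 -> 49 -> 43 -> 42 -> 32
Step 7: curr=27, set curr.next=prev(49) | reversed so far: 27 -> 49 -> 39 -> 49 -> 43 -> 42 -> 32

27 -> 49 -> 39 -> 49 -> 43 -> 42 -> 32 -> None


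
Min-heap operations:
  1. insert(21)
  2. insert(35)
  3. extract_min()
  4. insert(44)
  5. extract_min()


insert(21) -> [21]
insert(35) -> [21, 35]
extract_min()->21, [35]
insert(44) -> [35, 44]
extract_min()->35, [44]

Final heap: [44]


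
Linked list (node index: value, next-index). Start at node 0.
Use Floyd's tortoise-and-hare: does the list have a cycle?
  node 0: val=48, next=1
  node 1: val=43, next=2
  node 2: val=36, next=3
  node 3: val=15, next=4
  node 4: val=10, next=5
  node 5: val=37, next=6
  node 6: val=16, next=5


Floyd's tortoise (slow, +1) and hare (fast, +2):
  init: slow=0, fast=0
  step 1: slow=1, fast=2
  step 2: slow=2, fast=4
  step 3: slow=3, fast=6
  step 4: slow=4, fast=6
  step 5: slow=5, fast=6
  step 6: slow=6, fast=6
  slow == fast at node 6: cycle detected

Cycle: yes


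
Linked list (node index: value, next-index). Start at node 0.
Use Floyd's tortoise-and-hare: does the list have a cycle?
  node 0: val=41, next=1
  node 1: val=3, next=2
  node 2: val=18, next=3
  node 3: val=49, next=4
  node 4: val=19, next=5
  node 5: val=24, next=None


Floyd's tortoise (slow, +1) and hare (fast, +2):
  init: slow=0, fast=0
  step 1: slow=1, fast=2
  step 2: slow=2, fast=4
  step 3: fast 4->5->None, no cycle

Cycle: no


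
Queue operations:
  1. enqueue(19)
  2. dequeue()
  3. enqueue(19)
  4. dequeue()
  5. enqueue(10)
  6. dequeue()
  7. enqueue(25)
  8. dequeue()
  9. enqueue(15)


enqueue(19) -> [19]
dequeue()->19, []
enqueue(19) -> [19]
dequeue()->19, []
enqueue(10) -> [10]
dequeue()->10, []
enqueue(25) -> [25]
dequeue()->25, []
enqueue(15) -> [15]

Final queue: [15]


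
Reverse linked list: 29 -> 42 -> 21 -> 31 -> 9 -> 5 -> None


Step 1: curr=29, set curr.next=prev(None) | reversed so far: 29
Step 2: curr=42, set curr.next=prev(29) | reversed so far: 42 -> 29
Step 3: curr=21, set curr.next=prev(42) | reversed so far: 21 -> 42 -> 29
Step 4: curr=31, set curr.next=prev(21) | reversed so far: 31 -> 21 -> 42 -> 29
Step 5: curr=9, set curr.next=prev(31) | reversed so far: 9 -> 31 -> 21 -> 42 -> 29
Step 6: curr=5, set curr.next=prev(9) | reversed so far: 5 -> 9 -> 31 -> 21 -> 42 -> 29

5 -> 9 -> 31 -> 21 -> 42 -> 29 -> None


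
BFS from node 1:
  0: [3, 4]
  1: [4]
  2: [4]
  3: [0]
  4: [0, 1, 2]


Visit 1, enqueue [4]
Visit 4, enqueue [0, 2]
Visit 0, enqueue [3]
Visit 2, enqueue []
Visit 3, enqueue []

BFS order: [1, 4, 0, 2, 3]
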